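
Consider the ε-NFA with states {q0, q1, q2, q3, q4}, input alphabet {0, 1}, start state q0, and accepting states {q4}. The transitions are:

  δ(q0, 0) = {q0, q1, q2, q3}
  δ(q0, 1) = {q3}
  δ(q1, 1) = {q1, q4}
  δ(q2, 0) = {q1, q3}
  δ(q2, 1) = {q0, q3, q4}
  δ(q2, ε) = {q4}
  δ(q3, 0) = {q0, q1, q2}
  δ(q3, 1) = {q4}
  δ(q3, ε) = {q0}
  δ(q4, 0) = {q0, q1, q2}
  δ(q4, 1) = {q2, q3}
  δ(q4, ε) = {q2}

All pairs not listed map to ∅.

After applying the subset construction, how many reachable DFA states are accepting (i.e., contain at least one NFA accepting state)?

Start state of the DFA: {q0} (ε-closure of the NFA start).
{q0} --0--> {q0, q1, q2, q3, q4}  [new]
{q0} --1--> {q0, q3}  [new]
{q0, q1, q2, q3, q4} --0--> {q0, q1, q2, q3, q4}  [seen]
{q0, q1, q2, q3, q4} --1--> {q0, q1, q2, q3, q4}  [seen]
{q0, q3} --0--> {q0, q1, q2, q3, q4}  [seen]
{q0, q3} --1--> {q0, q2, q3, q4}  [new]
{q0, q2, q3, q4} --0--> {q0, q1, q2, q3, q4}  [seen]
{q0, q2, q3, q4} --1--> {q0, q2, q3, q4}  [seen]
Reachable DFA states: {q0}, {q0, q1, q2, q3, q4}, {q0, q3}, {q0, q2, q3, q4}.
Accepting DFA states (contain an NFA accepting state): {q0, q1, q2, q3, q4}, {q0, q2, q3, q4}.

2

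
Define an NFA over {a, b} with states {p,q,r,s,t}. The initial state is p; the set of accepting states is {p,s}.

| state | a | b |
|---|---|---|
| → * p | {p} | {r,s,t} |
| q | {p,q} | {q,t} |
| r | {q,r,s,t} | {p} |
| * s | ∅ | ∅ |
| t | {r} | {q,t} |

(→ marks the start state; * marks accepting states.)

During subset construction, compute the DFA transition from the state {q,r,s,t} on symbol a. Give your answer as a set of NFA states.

{p,q,r,s,t}

δ(q,a) = {p,q}; δ(r,a) = {q,r,s,t}; δ(s,a) = ∅; δ(t,a) = {r}.
Union: {p,q,r,s,t}.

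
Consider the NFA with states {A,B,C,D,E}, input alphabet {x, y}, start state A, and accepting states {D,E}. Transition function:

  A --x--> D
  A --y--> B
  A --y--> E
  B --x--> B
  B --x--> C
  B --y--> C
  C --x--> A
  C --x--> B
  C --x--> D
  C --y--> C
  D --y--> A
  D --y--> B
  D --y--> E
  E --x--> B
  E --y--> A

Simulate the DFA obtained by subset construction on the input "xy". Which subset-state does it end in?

Start: {A}.
δ(A,x) = {D}.
Union: {D}.
After x: {D}.
δ(D,y) = {A,B,E}.
Union: {A,B,E}.
After y: {A,B,E}.

{A,B,E}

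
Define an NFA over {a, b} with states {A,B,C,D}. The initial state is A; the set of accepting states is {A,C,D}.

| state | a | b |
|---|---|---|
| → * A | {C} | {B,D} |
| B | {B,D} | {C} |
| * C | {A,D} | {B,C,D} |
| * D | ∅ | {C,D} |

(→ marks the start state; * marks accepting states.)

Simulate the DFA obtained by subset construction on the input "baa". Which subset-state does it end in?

Start: {A}.
δ(A,b) = {B,D}.
Union: {B,D}.
After b: {B,D}.
δ(B,a) = {B,D}; δ(D,a) = ∅.
Union: {B,D}.
After a: {B,D}.
δ(B,a) = {B,D}; δ(D,a) = ∅.
Union: {B,D}.
After a: {B,D}.

{B,D}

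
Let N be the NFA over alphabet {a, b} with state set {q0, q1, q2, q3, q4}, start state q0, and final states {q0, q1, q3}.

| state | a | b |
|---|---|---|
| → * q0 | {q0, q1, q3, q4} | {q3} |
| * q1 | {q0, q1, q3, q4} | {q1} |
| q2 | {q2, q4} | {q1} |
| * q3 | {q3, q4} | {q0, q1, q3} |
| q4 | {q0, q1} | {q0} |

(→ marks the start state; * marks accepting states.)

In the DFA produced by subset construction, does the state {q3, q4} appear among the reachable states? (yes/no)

yes

Start state of the DFA: {q0}.
{q0} --a--> {q0, q1, q3, q4}  [new]
{q0} --b--> {q3}  [new]
{q0, q1, q3, q4} --a--> {q0, q1, q3, q4}  [seen]
{q0, q1, q3, q4} --b--> {q0, q1, q3}  [new]
{q3} --a--> {q3, q4}  [new]
{q3} --b--> {q0, q1, q3}  [seen]
{q0, q1, q3} --a--> {q0, q1, q3, q4}  [seen]
{q0, q1, q3} --b--> {q0, q1, q3}  [seen]
{q3, q4} --a--> {q0, q1, q3, q4}  [seen]
{q3, q4} --b--> {q0, q1, q3}  [seen]
Reachable DFA states: {q0}, {q0, q1, q3, q4}, {q3}, {q0, q1, q3}, {q3, q4}.
{q3, q4} is among them.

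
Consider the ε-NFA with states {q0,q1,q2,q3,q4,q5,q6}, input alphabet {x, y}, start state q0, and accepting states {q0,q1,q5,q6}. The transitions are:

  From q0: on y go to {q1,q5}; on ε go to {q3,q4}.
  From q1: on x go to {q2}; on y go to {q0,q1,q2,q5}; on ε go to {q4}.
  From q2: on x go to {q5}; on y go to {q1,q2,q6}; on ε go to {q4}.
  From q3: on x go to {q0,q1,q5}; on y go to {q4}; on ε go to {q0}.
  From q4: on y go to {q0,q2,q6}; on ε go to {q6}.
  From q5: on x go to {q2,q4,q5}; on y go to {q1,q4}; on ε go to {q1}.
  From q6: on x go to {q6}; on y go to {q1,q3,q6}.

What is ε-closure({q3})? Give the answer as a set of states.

{q0,q3,q4,q6}

Begin with {q3}.
q3 →ε {q0}; add q0.
q0 →ε {q3,q4}; add q4.
q4 →ε {q6}; add q6.
ε-closure = {q0,q3,q4,q6}.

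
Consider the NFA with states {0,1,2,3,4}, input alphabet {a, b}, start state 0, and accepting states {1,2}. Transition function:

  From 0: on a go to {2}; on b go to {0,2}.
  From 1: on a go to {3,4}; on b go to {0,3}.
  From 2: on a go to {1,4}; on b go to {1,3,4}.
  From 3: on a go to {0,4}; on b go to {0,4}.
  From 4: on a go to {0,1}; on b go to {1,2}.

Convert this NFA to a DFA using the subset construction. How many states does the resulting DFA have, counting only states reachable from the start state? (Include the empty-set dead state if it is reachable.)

9

Start state of the DFA: {0}.
{0} --a--> {2}  [new]
{0} --b--> {0,2}  [new]
{2} --a--> {1,4}  [new]
{2} --b--> {1,3,4}  [new]
{0,2} --a--> {1,2,4}  [new]
{0,2} --b--> {0,1,2,3,4}  [new]
{1,4} --a--> {0,1,3,4}  [new]
{1,4} --b--> {0,1,2,3}  [new]
{1,3,4} --a--> {0,1,3,4}  [seen]
{1,3,4} --b--> {0,1,2,3,4}  [seen]
{1,2,4} --a--> {0,1,3,4}  [seen]
{1,2,4} --b--> {0,1,2,3,4}  [seen]
{0,1,2,3,4} --a--> {0,1,2,3,4}  [seen]
{0,1,2,3,4} --b--> {0,1,2,3,4}  [seen]
{0,1,3,4} --a--> {0,1,2,3,4}  [seen]
{0,1,3,4} --b--> {0,1,2,3,4}  [seen]
{0,1,2,3} --a--> {0,1,2,3,4}  [seen]
{0,1,2,3} --b--> {0,1,2,3,4}  [seen]
Reachable DFA states: {0}, {2}, {0,2}, {1,4}, {1,3,4}, {1,2,4}, {0,1,2,3,4}, {0,1,3,4}, {0,1,2,3}.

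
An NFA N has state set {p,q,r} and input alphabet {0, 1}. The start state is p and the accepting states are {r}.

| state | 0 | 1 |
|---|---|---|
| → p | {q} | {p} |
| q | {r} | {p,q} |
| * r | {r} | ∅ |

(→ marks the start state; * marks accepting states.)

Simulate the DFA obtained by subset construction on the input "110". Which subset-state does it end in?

Start: {p}.
δ(p,1) = {p}.
Union: {p}.
After 1: {p}.
δ(p,1) = {p}.
Union: {p}.
After 1: {p}.
δ(p,0) = {q}.
Union: {q}.
After 0: {q}.

{q}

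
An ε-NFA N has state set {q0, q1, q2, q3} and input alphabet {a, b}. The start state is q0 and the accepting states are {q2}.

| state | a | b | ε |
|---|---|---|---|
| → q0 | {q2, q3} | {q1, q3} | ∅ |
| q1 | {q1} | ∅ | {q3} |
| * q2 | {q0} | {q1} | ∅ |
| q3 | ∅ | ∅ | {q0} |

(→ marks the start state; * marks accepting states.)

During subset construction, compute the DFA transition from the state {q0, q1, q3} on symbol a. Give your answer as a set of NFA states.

δ(q0,a) = {q2, q3}; δ(q1,a) = {q1}; δ(q3,a) = ∅.
Union: {q1, q2, q3}.
ε-closure gives {q0, q1, q2, q3}.

{q0, q1, q2, q3}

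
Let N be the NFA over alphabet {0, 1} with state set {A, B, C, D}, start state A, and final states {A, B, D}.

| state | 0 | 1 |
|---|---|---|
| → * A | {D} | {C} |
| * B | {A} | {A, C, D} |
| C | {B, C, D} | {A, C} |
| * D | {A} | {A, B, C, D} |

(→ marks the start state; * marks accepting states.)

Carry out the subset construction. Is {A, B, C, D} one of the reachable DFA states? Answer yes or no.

yes

Start state of the DFA: {A}.
{A} --0--> {D}  [new]
{A} --1--> {C}  [new]
{D} --0--> {A}  [seen]
{D} --1--> {A, B, C, D}  [new]
{C} --0--> {B, C, D}  [new]
{C} --1--> {A, C}  [new]
{A, B, C, D} --0--> {A, B, C, D}  [seen]
{A, B, C, D} --1--> {A, B, C, D}  [seen]
{B, C, D} --0--> {A, B, C, D}  [seen]
{B, C, D} --1--> {A, B, C, D}  [seen]
{A, C} --0--> {B, C, D}  [seen]
{A, C} --1--> {A, C}  [seen]
Reachable DFA states: {A}, {D}, {C}, {A, B, C, D}, {B, C, D}, {A, C}.
{A, B, C, D} is among them.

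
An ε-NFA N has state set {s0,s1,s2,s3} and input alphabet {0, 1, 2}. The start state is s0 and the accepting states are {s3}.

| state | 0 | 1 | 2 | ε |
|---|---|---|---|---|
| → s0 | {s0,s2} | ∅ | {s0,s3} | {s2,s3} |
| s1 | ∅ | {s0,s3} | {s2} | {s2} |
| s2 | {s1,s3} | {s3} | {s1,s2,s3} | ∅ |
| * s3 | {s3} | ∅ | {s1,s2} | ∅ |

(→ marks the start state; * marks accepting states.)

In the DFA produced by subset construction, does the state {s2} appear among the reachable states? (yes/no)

Start state of the DFA: {s0,s2,s3} (ε-closure of the NFA start).
{s0,s2,s3} --0--> {s0,s1,s2,s3}  [new]
{s0,s2,s3} --1--> {s3}  [new]
{s0,s2,s3} --2--> {s0,s1,s2,s3}  [seen]
{s0,s1,s2,s3} --0--> {s0,s1,s2,s3}  [seen]
{s0,s1,s2,s3} --1--> {s0,s2,s3}  [seen]
{s0,s1,s2,s3} --2--> {s0,s1,s2,s3}  [seen]
{s3} --0--> {s3}  [seen]
{s3} --1--> ∅  [new]
{s3} --2--> {s1,s2}  [new]
∅ --0--> ∅  [seen]
∅ --1--> ∅  [seen]
∅ --2--> ∅  [seen]
{s1,s2} --0--> {s1,s2,s3}  [new]
{s1,s2} --1--> {s0,s2,s3}  [seen]
{s1,s2} --2--> {s1,s2,s3}  [seen]
{s1,s2,s3} --0--> {s1,s2,s3}  [seen]
{s1,s2,s3} --1--> {s0,s2,s3}  [seen]
{s1,s2,s3} --2--> {s1,s2,s3}  [seen]
Reachable DFA states: {s0,s2,s3}, {s0,s1,s2,s3}, {s3}, ∅, {s1,s2}, {s1,s2,s3}.
{s2} is not among them.

no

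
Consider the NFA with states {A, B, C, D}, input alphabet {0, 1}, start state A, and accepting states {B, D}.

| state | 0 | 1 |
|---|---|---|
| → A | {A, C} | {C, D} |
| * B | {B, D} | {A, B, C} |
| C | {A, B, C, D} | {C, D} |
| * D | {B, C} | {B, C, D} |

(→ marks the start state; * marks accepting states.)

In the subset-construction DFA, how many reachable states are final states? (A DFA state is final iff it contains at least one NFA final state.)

Start state of the DFA: {A}.
{A} --0--> {A, C}  [new]
{A} --1--> {C, D}  [new]
{A, C} --0--> {A, B, C, D}  [new]
{A, C} --1--> {C, D}  [seen]
{C, D} --0--> {A, B, C, D}  [seen]
{C, D} --1--> {B, C, D}  [new]
{A, B, C, D} --0--> {A, B, C, D}  [seen]
{A, B, C, D} --1--> {A, B, C, D}  [seen]
{B, C, D} --0--> {A, B, C, D}  [seen]
{B, C, D} --1--> {A, B, C, D}  [seen]
Reachable DFA states: {A}, {A, C}, {C, D}, {A, B, C, D}, {B, C, D}.
Accepting DFA states (contain an NFA accepting state): {C, D}, {A, B, C, D}, {B, C, D}.

3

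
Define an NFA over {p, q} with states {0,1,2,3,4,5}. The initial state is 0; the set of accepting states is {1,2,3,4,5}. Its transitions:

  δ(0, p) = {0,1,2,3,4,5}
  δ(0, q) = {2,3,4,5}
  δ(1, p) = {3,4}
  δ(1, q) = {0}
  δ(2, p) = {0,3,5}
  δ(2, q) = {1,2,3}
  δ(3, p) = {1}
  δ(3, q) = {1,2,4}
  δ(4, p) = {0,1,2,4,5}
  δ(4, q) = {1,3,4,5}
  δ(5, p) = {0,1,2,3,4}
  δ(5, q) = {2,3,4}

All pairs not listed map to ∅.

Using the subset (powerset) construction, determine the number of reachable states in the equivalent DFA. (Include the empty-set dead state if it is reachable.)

Start state of the DFA: {0}.
{0} --p--> {0,1,2,3,4,5}  [new]
{0} --q--> {2,3,4,5}  [new]
{0,1,2,3,4,5} --p--> {0,1,2,3,4,5}  [seen]
{0,1,2,3,4,5} --q--> {0,1,2,3,4,5}  [seen]
{2,3,4,5} --p--> {0,1,2,3,4,5}  [seen]
{2,3,4,5} --q--> {1,2,3,4,5}  [new]
{1,2,3,4,5} --p--> {0,1,2,3,4,5}  [seen]
{1,2,3,4,5} --q--> {0,1,2,3,4,5}  [seen]
Reachable DFA states: {0}, {0,1,2,3,4,5}, {2,3,4,5}, {1,2,3,4,5}.

4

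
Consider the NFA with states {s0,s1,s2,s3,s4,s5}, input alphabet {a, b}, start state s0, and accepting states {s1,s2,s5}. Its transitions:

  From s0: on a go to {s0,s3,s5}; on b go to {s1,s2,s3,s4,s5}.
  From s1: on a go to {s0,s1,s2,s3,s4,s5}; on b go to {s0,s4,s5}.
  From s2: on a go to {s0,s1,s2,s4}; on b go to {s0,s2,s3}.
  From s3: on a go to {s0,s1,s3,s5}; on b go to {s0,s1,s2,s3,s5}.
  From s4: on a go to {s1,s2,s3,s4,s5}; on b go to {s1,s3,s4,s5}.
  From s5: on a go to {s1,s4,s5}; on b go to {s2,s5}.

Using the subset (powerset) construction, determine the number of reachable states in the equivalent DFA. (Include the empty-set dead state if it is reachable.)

5

Start state of the DFA: {s0}.
{s0} --a--> {s0,s3,s5}  [new]
{s0} --b--> {s1,s2,s3,s4,s5}  [new]
{s0,s3,s5} --a--> {s0,s1,s3,s4,s5}  [new]
{s0,s3,s5} --b--> {s0,s1,s2,s3,s4,s5}  [new]
{s1,s2,s3,s4,s5} --a--> {s0,s1,s2,s3,s4,s5}  [seen]
{s1,s2,s3,s4,s5} --b--> {s0,s1,s2,s3,s4,s5}  [seen]
{s0,s1,s3,s4,s5} --a--> {s0,s1,s2,s3,s4,s5}  [seen]
{s0,s1,s3,s4,s5} --b--> {s0,s1,s2,s3,s4,s5}  [seen]
{s0,s1,s2,s3,s4,s5} --a--> {s0,s1,s2,s3,s4,s5}  [seen]
{s0,s1,s2,s3,s4,s5} --b--> {s0,s1,s2,s3,s4,s5}  [seen]
Reachable DFA states: {s0}, {s0,s3,s5}, {s1,s2,s3,s4,s5}, {s0,s1,s3,s4,s5}, {s0,s1,s2,s3,s4,s5}.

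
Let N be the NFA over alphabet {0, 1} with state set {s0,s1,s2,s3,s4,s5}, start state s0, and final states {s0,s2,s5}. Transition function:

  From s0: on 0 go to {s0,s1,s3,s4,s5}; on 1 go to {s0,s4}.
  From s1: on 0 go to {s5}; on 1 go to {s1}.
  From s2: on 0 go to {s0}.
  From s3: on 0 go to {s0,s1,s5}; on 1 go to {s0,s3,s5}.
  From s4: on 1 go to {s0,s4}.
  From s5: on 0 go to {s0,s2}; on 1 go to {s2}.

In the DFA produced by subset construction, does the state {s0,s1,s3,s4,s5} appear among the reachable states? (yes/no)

yes

Start state of the DFA: {s0}.
{s0} --0--> {s0,s1,s3,s4,s5}  [new]
{s0} --1--> {s0,s4}  [new]
{s0,s1,s3,s4,s5} --0--> {s0,s1,s2,s3,s4,s5}  [new]
{s0,s1,s3,s4,s5} --1--> {s0,s1,s2,s3,s4,s5}  [seen]
{s0,s4} --0--> {s0,s1,s3,s4,s5}  [seen]
{s0,s4} --1--> {s0,s4}  [seen]
{s0,s1,s2,s3,s4,s5} --0--> {s0,s1,s2,s3,s4,s5}  [seen]
{s0,s1,s2,s3,s4,s5} --1--> {s0,s1,s2,s3,s4,s5}  [seen]
Reachable DFA states: {s0}, {s0,s1,s3,s4,s5}, {s0,s4}, {s0,s1,s2,s3,s4,s5}.
{s0,s1,s3,s4,s5} is among them.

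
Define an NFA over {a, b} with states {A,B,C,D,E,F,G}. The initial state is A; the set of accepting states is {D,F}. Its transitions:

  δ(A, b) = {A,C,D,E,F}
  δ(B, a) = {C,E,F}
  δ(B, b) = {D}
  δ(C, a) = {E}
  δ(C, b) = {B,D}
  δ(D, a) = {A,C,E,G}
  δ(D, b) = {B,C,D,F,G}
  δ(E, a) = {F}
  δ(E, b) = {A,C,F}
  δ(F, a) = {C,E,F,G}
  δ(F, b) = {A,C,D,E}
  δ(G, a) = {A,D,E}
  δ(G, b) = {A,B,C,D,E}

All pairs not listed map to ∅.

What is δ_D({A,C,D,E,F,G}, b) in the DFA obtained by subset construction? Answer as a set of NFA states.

δ(A,b) = {A,C,D,E,F}; δ(C,b) = {B,D}; δ(D,b) = {B,C,D,F,G}; δ(E,b) = {A,C,F}; δ(F,b) = {A,C,D,E}; δ(G,b) = {A,B,C,D,E}.
Union: {A,B,C,D,E,F,G}.

{A,B,C,D,E,F,G}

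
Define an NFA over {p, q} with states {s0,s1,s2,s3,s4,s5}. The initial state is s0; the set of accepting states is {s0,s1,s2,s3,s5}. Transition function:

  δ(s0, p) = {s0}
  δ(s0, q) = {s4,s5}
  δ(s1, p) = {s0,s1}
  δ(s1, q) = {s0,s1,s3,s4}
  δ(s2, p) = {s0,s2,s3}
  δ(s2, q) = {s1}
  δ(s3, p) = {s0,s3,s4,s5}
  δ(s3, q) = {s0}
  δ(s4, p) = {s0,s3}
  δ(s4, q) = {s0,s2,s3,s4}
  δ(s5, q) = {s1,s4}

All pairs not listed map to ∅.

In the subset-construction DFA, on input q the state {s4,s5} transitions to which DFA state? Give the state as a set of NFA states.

δ(s4,q) = {s0,s2,s3,s4}; δ(s5,q) = {s1,s4}.
Union: {s0,s1,s2,s3,s4}.

{s0,s1,s2,s3,s4}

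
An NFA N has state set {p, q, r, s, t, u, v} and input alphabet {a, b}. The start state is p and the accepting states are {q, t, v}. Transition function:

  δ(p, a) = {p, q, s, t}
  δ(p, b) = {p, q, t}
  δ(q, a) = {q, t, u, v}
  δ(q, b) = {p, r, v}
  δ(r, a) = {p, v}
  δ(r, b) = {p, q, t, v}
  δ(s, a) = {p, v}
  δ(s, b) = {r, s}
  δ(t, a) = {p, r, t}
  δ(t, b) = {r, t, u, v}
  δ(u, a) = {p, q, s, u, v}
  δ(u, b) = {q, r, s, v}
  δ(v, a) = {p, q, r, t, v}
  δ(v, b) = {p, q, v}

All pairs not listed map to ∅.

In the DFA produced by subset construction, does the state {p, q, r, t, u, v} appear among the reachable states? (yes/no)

Start state of the DFA: {p}.
{p} --a--> {p, q, s, t}  [new]
{p} --b--> {p, q, t}  [new]
{p, q, s, t} --a--> {p, q, r, s, t, u, v}  [new]
{p, q, s, t} --b--> {p, q, r, s, t, u, v}  [seen]
{p, q, t} --a--> {p, q, r, s, t, u, v}  [seen]
{p, q, t} --b--> {p, q, r, t, u, v}  [new]
{p, q, r, s, t, u, v} --a--> {p, q, r, s, t, u, v}  [seen]
{p, q, r, s, t, u, v} --b--> {p, q, r, s, t, u, v}  [seen]
{p, q, r, t, u, v} --a--> {p, q, r, s, t, u, v}  [seen]
{p, q, r, t, u, v} --b--> {p, q, r, s, t, u, v}  [seen]
Reachable DFA states: {p}, {p, q, s, t}, {p, q, t}, {p, q, r, s, t, u, v}, {p, q, r, t, u, v}.
{p, q, r, t, u, v} is among them.

yes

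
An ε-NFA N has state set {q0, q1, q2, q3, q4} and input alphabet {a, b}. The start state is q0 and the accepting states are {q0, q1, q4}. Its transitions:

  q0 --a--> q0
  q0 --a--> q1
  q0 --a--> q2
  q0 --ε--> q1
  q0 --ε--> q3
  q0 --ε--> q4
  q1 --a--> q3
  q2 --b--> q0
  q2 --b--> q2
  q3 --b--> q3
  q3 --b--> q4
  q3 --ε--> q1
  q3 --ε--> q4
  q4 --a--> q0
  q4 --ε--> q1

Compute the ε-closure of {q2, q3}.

Begin with {q2, q3}.
q3 →ε {q1, q4}; add q1, q4.
ε-closure = {q1, q2, q3, q4}.

{q1, q2, q3, q4}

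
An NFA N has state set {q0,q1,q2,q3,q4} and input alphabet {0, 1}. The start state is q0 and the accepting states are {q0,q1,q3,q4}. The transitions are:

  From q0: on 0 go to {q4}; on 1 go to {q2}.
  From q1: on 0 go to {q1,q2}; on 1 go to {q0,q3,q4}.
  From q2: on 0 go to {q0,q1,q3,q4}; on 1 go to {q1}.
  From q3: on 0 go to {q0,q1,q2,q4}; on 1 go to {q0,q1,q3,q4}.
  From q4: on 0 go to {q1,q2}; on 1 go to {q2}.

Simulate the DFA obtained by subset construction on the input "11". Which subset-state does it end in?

{q1}

Start: {q0}.
δ(q0,1) = {q2}.
Union: {q2}.
After 1: {q2}.
δ(q2,1) = {q1}.
Union: {q1}.
After 1: {q1}.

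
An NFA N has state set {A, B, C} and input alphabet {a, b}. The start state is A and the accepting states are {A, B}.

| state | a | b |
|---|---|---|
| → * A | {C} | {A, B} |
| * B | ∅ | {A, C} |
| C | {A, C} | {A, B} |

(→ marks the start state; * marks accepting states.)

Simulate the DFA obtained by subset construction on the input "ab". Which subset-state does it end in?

Start: {A}.
δ(A,a) = {C}.
Union: {C}.
After a: {C}.
δ(C,b) = {A, B}.
Union: {A, B}.
After b: {A, B}.

{A, B}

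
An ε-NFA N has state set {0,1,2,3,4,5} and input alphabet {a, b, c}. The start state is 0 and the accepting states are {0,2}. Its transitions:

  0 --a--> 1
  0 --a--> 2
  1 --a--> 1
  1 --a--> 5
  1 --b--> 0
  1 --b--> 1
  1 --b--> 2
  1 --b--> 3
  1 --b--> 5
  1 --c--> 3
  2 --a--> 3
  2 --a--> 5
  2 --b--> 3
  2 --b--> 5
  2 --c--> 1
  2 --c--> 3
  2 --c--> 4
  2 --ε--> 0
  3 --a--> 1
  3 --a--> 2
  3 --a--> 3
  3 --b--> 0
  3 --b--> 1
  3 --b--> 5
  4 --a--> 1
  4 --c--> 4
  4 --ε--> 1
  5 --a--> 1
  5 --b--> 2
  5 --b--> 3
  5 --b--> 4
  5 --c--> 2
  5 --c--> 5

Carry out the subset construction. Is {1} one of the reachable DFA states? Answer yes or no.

no

Start state of the DFA: {0} (ε-closure of the NFA start).
{0} --a--> {0,1,2}  [new]
{0} --b--> ∅  [new]
{0} --c--> ∅  [seen]
{0,1,2} --a--> {0,1,2,3,5}  [new]
{0,1,2} --b--> {0,1,2,3,5}  [seen]
{0,1,2} --c--> {1,3,4}  [new]
∅ --a--> ∅  [seen]
∅ --b--> ∅  [seen]
∅ --c--> ∅  [seen]
{0,1,2,3,5} --a--> {0,1,2,3,5}  [seen]
{0,1,2,3,5} --b--> {0,1,2,3,4,5}  [new]
{0,1,2,3,5} --c--> {0,1,2,3,4,5}  [seen]
{1,3,4} --a--> {0,1,2,3,5}  [seen]
{1,3,4} --b--> {0,1,2,3,5}  [seen]
{1,3,4} --c--> {1,3,4}  [seen]
{0,1,2,3,4,5} --a--> {0,1,2,3,5}  [seen]
{0,1,2,3,4,5} --b--> {0,1,2,3,4,5}  [seen]
{0,1,2,3,4,5} --c--> {0,1,2,3,4,5}  [seen]
Reachable DFA states: {0}, {0,1,2}, ∅, {0,1,2,3,5}, {1,3,4}, {0,1,2,3,4,5}.
{1} is not among them.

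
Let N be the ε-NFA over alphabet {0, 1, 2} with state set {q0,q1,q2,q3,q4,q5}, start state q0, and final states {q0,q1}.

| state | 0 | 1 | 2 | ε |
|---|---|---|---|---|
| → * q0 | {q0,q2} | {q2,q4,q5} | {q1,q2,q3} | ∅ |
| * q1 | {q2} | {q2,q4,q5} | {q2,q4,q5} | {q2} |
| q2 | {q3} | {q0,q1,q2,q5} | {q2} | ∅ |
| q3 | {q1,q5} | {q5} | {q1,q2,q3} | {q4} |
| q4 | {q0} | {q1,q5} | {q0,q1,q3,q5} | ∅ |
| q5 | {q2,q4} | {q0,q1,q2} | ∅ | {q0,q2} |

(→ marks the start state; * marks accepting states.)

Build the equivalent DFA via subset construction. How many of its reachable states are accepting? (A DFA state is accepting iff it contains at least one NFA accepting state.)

7

Start state of the DFA: {q0} (ε-closure of the NFA start).
{q0} --0--> {q0,q2}  [new]
{q0} --1--> {q0,q2,q4,q5}  [new]
{q0} --2--> {q1,q2,q3,q4}  [new]
{q0,q2} --0--> {q0,q2,q3,q4}  [new]
{q0,q2} --1--> {q0,q1,q2,q4,q5}  [new]
{q0,q2} --2--> {q1,q2,q3,q4}  [seen]
{q0,q2,q4,q5} --0--> {q0,q2,q3,q4}  [seen]
{q0,q2,q4,q5} --1--> {q0,q1,q2,q4,q5}  [seen]
{q0,q2,q4,q5} --2--> {q0,q1,q2,q3,q4,q5}  [new]
{q1,q2,q3,q4} --0--> {q0,q1,q2,q3,q4,q5}  [seen]
{q1,q2,q3,q4} --1--> {q0,q1,q2,q4,q5}  [seen]
{q1,q2,q3,q4} --2--> {q0,q1,q2,q3,q4,q5}  [seen]
{q0,q2,q3,q4} --0--> {q0,q1,q2,q3,q4,q5}  [seen]
{q0,q2,q3,q4} --1--> {q0,q1,q2,q4,q5}  [seen]
{q0,q2,q3,q4} --2--> {q0,q1,q2,q3,q4,q5}  [seen]
{q0,q1,q2,q4,q5} --0--> {q0,q2,q3,q4}  [seen]
{q0,q1,q2,q4,q5} --1--> {q0,q1,q2,q4,q5}  [seen]
{q0,q1,q2,q4,q5} --2--> {q0,q1,q2,q3,q4,q5}  [seen]
{q0,q1,q2,q3,q4,q5} --0--> {q0,q1,q2,q3,q4,q5}  [seen]
{q0,q1,q2,q3,q4,q5} --1--> {q0,q1,q2,q4,q5}  [seen]
{q0,q1,q2,q3,q4,q5} --2--> {q0,q1,q2,q3,q4,q5}  [seen]
Reachable DFA states: {q0}, {q0,q2}, {q0,q2,q4,q5}, {q1,q2,q3,q4}, {q0,q2,q3,q4}, {q0,q1,q2,q4,q5}, {q0,q1,q2,q3,q4,q5}.
Accepting DFA states (contain an NFA accepting state): {q0}, {q0,q2}, {q0,q2,q4,q5}, {q1,q2,q3,q4}, {q0,q2,q3,q4}, {q0,q1,q2,q4,q5}, {q0,q1,q2,q3,q4,q5}.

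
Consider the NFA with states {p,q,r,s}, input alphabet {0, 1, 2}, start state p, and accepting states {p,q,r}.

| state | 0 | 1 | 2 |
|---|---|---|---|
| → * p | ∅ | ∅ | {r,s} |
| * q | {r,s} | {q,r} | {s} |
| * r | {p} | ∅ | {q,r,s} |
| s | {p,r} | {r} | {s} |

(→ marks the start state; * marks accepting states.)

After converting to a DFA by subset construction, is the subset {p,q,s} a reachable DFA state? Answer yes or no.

Start state of the DFA: {p}.
{p} --0--> ∅  [new]
{p} --1--> ∅  [seen]
{p} --2--> {r,s}  [new]
∅ --0--> ∅  [seen]
∅ --1--> ∅  [seen]
∅ --2--> ∅  [seen]
{r,s} --0--> {p,r}  [new]
{r,s} --1--> {r}  [new]
{r,s} --2--> {q,r,s}  [new]
{p,r} --0--> {p}  [seen]
{p,r} --1--> ∅  [seen]
{p,r} --2--> {q,r,s}  [seen]
{r} --0--> {p}  [seen]
{r} --1--> ∅  [seen]
{r} --2--> {q,r,s}  [seen]
{q,r,s} --0--> {p,r,s}  [new]
{q,r,s} --1--> {q,r}  [new]
{q,r,s} --2--> {q,r,s}  [seen]
{p,r,s} --0--> {p,r}  [seen]
{p,r,s} --1--> {r}  [seen]
{p,r,s} --2--> {q,r,s}  [seen]
{q,r} --0--> {p,r,s}  [seen]
{q,r} --1--> {q,r}  [seen]
{q,r} --2--> {q,r,s}  [seen]
Reachable DFA states: {p}, ∅, {r,s}, {p,r}, {r}, {q,r,s}, {p,r,s}, {q,r}.
{p,q,s} is not among them.

no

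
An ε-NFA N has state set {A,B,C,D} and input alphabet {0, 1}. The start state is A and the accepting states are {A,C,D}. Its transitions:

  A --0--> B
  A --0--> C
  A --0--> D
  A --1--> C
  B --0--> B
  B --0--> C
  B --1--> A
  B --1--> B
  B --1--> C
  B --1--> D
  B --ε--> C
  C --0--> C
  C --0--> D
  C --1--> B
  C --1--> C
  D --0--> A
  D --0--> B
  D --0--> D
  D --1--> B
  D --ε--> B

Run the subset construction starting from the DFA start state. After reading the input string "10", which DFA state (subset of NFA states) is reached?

Start: {A}.
δ(A,1) = {C}.
Union: {C}.
After 1: {C}.
δ(C,0) = {C,D}.
Union: {C,D}.
ε-closure gives {B,C,D}.
After 0: {B,C,D}.

{B,C,D}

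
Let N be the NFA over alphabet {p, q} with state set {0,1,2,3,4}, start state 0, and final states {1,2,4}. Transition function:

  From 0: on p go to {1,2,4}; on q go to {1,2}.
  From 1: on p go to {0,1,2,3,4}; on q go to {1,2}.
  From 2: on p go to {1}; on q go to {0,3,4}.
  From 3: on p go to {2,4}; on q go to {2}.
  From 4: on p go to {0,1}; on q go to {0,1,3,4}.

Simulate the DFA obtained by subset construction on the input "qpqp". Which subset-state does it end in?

{0,1,2,3,4}

Start: {0}.
δ(0,q) = {1,2}.
Union: {1,2}.
After q: {1,2}.
δ(1,p) = {0,1,2,3,4}; δ(2,p) = {1}.
Union: {0,1,2,3,4}.
After p: {0,1,2,3,4}.
δ(0,q) = {1,2}; δ(1,q) = {1,2}; δ(2,q) = {0,3,4}; δ(3,q) = {2}; δ(4,q) = {0,1,3,4}.
Union: {0,1,2,3,4}.
After q: {0,1,2,3,4}.
δ(0,p) = {1,2,4}; δ(1,p) = {0,1,2,3,4}; δ(2,p) = {1}; δ(3,p) = {2,4}; δ(4,p) = {0,1}.
Union: {0,1,2,3,4}.
After p: {0,1,2,3,4}.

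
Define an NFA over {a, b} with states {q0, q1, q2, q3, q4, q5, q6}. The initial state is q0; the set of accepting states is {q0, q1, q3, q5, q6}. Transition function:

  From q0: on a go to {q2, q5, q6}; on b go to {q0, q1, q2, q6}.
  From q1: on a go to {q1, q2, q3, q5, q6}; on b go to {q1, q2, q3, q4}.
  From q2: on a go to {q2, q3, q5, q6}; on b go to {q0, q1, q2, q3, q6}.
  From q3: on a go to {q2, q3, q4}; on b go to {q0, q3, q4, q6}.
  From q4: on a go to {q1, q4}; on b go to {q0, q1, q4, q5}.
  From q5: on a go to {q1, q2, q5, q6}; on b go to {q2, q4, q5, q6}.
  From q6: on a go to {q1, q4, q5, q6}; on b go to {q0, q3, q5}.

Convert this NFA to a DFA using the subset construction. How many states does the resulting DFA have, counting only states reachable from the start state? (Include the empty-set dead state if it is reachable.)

5

Start state of the DFA: {q0}.
{q0} --a--> {q2, q5, q6}  [new]
{q0} --b--> {q0, q1, q2, q6}  [new]
{q2, q5, q6} --a--> {q1, q2, q3, q4, q5, q6}  [new]
{q2, q5, q6} --b--> {q0, q1, q2, q3, q4, q5, q6}  [new]
{q0, q1, q2, q6} --a--> {q1, q2, q3, q4, q5, q6}  [seen]
{q0, q1, q2, q6} --b--> {q0, q1, q2, q3, q4, q5, q6}  [seen]
{q1, q2, q3, q4, q5, q6} --a--> {q1, q2, q3, q4, q5, q6}  [seen]
{q1, q2, q3, q4, q5, q6} --b--> {q0, q1, q2, q3, q4, q5, q6}  [seen]
{q0, q1, q2, q3, q4, q5, q6} --a--> {q1, q2, q3, q4, q5, q6}  [seen]
{q0, q1, q2, q3, q4, q5, q6} --b--> {q0, q1, q2, q3, q4, q5, q6}  [seen]
Reachable DFA states: {q0}, {q2, q5, q6}, {q0, q1, q2, q6}, {q1, q2, q3, q4, q5, q6}, {q0, q1, q2, q3, q4, q5, q6}.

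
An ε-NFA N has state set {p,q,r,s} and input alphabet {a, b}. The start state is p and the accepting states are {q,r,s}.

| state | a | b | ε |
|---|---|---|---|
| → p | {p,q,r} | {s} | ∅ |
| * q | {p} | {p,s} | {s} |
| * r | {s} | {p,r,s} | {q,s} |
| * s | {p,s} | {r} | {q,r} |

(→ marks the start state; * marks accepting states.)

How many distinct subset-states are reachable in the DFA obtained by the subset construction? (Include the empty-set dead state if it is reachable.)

3

Start state of the DFA: {p} (ε-closure of the NFA start).
{p} --a--> {p,q,r,s}  [new]
{p} --b--> {q,r,s}  [new]
{p,q,r,s} --a--> {p,q,r,s}  [seen]
{p,q,r,s} --b--> {p,q,r,s}  [seen]
{q,r,s} --a--> {p,q,r,s}  [seen]
{q,r,s} --b--> {p,q,r,s}  [seen]
Reachable DFA states: {p}, {p,q,r,s}, {q,r,s}.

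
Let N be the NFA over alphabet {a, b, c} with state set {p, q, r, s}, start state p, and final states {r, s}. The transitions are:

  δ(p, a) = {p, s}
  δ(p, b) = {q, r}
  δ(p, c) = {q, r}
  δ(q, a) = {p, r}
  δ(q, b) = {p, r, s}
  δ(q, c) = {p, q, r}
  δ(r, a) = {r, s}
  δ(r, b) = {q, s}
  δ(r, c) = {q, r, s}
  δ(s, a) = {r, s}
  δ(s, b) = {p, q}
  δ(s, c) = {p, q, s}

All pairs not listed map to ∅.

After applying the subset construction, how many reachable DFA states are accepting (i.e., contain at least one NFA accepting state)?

5

Start state of the DFA: {p}.
{p} --a--> {p, s}  [new]
{p} --b--> {q, r}  [new]
{p} --c--> {q, r}  [seen]
{p, s} --a--> {p, r, s}  [new]
{p, s} --b--> {p, q, r}  [new]
{p, s} --c--> {p, q, r, s}  [new]
{q, r} --a--> {p, r, s}  [seen]
{q, r} --b--> {p, q, r, s}  [seen]
{q, r} --c--> {p, q, r, s}  [seen]
{p, r, s} --a--> {p, r, s}  [seen]
{p, r, s} --b--> {p, q, r, s}  [seen]
{p, r, s} --c--> {p, q, r, s}  [seen]
{p, q, r} --a--> {p, r, s}  [seen]
{p, q, r} --b--> {p, q, r, s}  [seen]
{p, q, r} --c--> {p, q, r, s}  [seen]
{p, q, r, s} --a--> {p, r, s}  [seen]
{p, q, r, s} --b--> {p, q, r, s}  [seen]
{p, q, r, s} --c--> {p, q, r, s}  [seen]
Reachable DFA states: {p}, {p, s}, {q, r}, {p, r, s}, {p, q, r}, {p, q, r, s}.
Accepting DFA states (contain an NFA accepting state): {p, s}, {q, r}, {p, r, s}, {p, q, r}, {p, q, r, s}.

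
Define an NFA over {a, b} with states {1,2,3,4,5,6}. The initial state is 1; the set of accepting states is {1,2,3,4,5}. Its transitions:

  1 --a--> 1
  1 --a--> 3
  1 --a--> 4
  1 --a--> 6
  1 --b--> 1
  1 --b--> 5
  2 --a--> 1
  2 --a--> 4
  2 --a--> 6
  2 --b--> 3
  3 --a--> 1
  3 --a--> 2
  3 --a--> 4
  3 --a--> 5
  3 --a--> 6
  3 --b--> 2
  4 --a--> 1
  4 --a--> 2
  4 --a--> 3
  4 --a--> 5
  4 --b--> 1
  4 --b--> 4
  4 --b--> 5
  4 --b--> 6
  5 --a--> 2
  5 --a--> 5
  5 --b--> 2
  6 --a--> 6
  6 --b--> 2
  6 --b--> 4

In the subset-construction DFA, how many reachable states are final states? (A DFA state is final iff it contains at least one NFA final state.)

Start state of the DFA: {1}.
{1} --a--> {1,3,4,6}  [new]
{1} --b--> {1,5}  [new]
{1,3,4,6} --a--> {1,2,3,4,5,6}  [new]
{1,3,4,6} --b--> {1,2,4,5,6}  [new]
{1,5} --a--> {1,2,3,4,5,6}  [seen]
{1,5} --b--> {1,2,5}  [new]
{1,2,3,4,5,6} --a--> {1,2,3,4,5,6}  [seen]
{1,2,3,4,5,6} --b--> {1,2,3,4,5,6}  [seen]
{1,2,4,5,6} --a--> {1,2,3,4,5,6}  [seen]
{1,2,4,5,6} --b--> {1,2,3,4,5,6}  [seen]
{1,2,5} --a--> {1,2,3,4,5,6}  [seen]
{1,2,5} --b--> {1,2,3,5}  [new]
{1,2,3,5} --a--> {1,2,3,4,5,6}  [seen]
{1,2,3,5} --b--> {1,2,3,5}  [seen]
Reachable DFA states: {1}, {1,3,4,6}, {1,5}, {1,2,3,4,5,6}, {1,2,4,5,6}, {1,2,5}, {1,2,3,5}.
Accepting DFA states (contain an NFA accepting state): {1}, {1,3,4,6}, {1,5}, {1,2,3,4,5,6}, {1,2,4,5,6}, {1,2,5}, {1,2,3,5}.

7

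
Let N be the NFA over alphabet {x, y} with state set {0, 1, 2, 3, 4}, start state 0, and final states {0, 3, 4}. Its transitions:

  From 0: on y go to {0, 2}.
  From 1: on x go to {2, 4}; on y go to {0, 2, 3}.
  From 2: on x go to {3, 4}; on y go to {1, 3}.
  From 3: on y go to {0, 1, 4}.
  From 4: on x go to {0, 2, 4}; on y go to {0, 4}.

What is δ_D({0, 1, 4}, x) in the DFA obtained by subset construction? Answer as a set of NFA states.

δ(0,x) = ∅; δ(1,x) = {2, 4}; δ(4,x) = {0, 2, 4}.
Union: {0, 2, 4}.

{0, 2, 4}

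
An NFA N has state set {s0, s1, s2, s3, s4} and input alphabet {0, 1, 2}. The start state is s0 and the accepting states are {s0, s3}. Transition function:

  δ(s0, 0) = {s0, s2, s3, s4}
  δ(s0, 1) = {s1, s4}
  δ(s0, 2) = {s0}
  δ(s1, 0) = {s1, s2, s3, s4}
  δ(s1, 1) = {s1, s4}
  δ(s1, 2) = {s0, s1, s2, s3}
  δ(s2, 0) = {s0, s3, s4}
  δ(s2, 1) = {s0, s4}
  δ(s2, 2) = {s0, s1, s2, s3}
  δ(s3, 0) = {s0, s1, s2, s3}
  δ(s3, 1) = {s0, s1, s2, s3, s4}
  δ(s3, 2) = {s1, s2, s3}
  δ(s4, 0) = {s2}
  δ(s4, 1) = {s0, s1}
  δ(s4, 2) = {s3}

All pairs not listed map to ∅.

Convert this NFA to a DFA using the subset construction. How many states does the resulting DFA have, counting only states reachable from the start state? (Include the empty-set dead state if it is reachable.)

Start state of the DFA: {s0}.
{s0} --0--> {s0, s2, s3, s4}  [new]
{s0} --1--> {s1, s4}  [new]
{s0} --2--> {s0}  [seen]
{s0, s2, s3, s4} --0--> {s0, s1, s2, s3, s4}  [new]
{s0, s2, s3, s4} --1--> {s0, s1, s2, s3, s4}  [seen]
{s0, s2, s3, s4} --2--> {s0, s1, s2, s3}  [new]
{s1, s4} --0--> {s1, s2, s3, s4}  [new]
{s1, s4} --1--> {s0, s1, s4}  [new]
{s1, s4} --2--> {s0, s1, s2, s3}  [seen]
{s0, s1, s2, s3, s4} --0--> {s0, s1, s2, s3, s4}  [seen]
{s0, s1, s2, s3, s4} --1--> {s0, s1, s2, s3, s4}  [seen]
{s0, s1, s2, s3, s4} --2--> {s0, s1, s2, s3}  [seen]
{s0, s1, s2, s3} --0--> {s0, s1, s2, s3, s4}  [seen]
{s0, s1, s2, s3} --1--> {s0, s1, s2, s3, s4}  [seen]
{s0, s1, s2, s3} --2--> {s0, s1, s2, s3}  [seen]
{s1, s2, s3, s4} --0--> {s0, s1, s2, s3, s4}  [seen]
{s1, s2, s3, s4} --1--> {s0, s1, s2, s3, s4}  [seen]
{s1, s2, s3, s4} --2--> {s0, s1, s2, s3}  [seen]
{s0, s1, s4} --0--> {s0, s1, s2, s3, s4}  [seen]
{s0, s1, s4} --1--> {s0, s1, s4}  [seen]
{s0, s1, s4} --2--> {s0, s1, s2, s3}  [seen]
Reachable DFA states: {s0}, {s0, s2, s3, s4}, {s1, s4}, {s0, s1, s2, s3, s4}, {s0, s1, s2, s3}, {s1, s2, s3, s4}, {s0, s1, s4}.

7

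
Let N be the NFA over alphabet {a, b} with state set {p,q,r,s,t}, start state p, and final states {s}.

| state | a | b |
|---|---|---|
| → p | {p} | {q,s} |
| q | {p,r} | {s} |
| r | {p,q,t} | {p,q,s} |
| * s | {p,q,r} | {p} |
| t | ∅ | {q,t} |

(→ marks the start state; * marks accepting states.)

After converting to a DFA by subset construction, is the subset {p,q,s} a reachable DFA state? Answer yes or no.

yes

Start state of the DFA: {p}.
{p} --a--> {p}  [seen]
{p} --b--> {q,s}  [new]
{q,s} --a--> {p,q,r}  [new]
{q,s} --b--> {p,s}  [new]
{p,q,r} --a--> {p,q,r,t}  [new]
{p,q,r} --b--> {p,q,s}  [new]
{p,s} --a--> {p,q,r}  [seen]
{p,s} --b--> {p,q,s}  [seen]
{p,q,r,t} --a--> {p,q,r,t}  [seen]
{p,q,r,t} --b--> {p,q,s,t}  [new]
{p,q,s} --a--> {p,q,r}  [seen]
{p,q,s} --b--> {p,q,s}  [seen]
{p,q,s,t} --a--> {p,q,r}  [seen]
{p,q,s,t} --b--> {p,q,s,t}  [seen]
Reachable DFA states: {p}, {q,s}, {p,q,r}, {p,s}, {p,q,r,t}, {p,q,s}, {p,q,s,t}.
{p,q,s} is among them.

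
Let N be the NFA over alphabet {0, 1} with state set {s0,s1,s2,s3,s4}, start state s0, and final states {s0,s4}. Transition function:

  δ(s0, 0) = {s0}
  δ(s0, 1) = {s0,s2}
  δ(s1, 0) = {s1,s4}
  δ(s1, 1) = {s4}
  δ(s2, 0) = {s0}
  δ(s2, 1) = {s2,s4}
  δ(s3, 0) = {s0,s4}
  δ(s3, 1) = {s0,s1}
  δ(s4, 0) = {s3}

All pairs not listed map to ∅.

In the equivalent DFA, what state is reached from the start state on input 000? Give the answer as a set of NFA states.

{s0}

Start: {s0}.
δ(s0,0) = {s0}.
Union: {s0}.
After 0: {s0}.
δ(s0,0) = {s0}.
Union: {s0}.
After 0: {s0}.
δ(s0,0) = {s0}.
Union: {s0}.
After 0: {s0}.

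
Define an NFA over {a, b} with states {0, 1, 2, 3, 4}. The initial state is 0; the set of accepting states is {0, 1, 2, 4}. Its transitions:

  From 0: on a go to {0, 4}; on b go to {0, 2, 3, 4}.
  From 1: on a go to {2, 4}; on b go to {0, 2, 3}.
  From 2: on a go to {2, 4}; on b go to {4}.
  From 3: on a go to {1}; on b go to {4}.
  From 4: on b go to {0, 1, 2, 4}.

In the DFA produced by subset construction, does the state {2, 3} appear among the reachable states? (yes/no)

no

Start state of the DFA: {0}.
{0} --a--> {0, 4}  [new]
{0} --b--> {0, 2, 3, 4}  [new]
{0, 4} --a--> {0, 4}  [seen]
{0, 4} --b--> {0, 1, 2, 3, 4}  [new]
{0, 2, 3, 4} --a--> {0, 1, 2, 4}  [new]
{0, 2, 3, 4} --b--> {0, 1, 2, 3, 4}  [seen]
{0, 1, 2, 3, 4} --a--> {0, 1, 2, 4}  [seen]
{0, 1, 2, 3, 4} --b--> {0, 1, 2, 3, 4}  [seen]
{0, 1, 2, 4} --a--> {0, 2, 4}  [new]
{0, 1, 2, 4} --b--> {0, 1, 2, 3, 4}  [seen]
{0, 2, 4} --a--> {0, 2, 4}  [seen]
{0, 2, 4} --b--> {0, 1, 2, 3, 4}  [seen]
Reachable DFA states: {0}, {0, 4}, {0, 2, 3, 4}, {0, 1, 2, 3, 4}, {0, 1, 2, 4}, {0, 2, 4}.
{2, 3} is not among them.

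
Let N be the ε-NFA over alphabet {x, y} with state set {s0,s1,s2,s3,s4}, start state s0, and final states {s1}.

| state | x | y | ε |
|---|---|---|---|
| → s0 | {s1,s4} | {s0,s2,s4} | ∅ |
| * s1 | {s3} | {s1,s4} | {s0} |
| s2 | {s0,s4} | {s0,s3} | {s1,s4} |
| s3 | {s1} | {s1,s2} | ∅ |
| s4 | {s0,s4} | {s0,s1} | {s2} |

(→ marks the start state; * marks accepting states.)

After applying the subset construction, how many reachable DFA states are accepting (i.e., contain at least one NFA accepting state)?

Start state of the DFA: {s0} (ε-closure of the NFA start).
{s0} --x--> {s0,s1,s2,s4}  [new]
{s0} --y--> {s0,s1,s2,s4}  [seen]
{s0,s1,s2,s4} --x--> {s0,s1,s2,s3,s4}  [new]
{s0,s1,s2,s4} --y--> {s0,s1,s2,s3,s4}  [seen]
{s0,s1,s2,s3,s4} --x--> {s0,s1,s2,s3,s4}  [seen]
{s0,s1,s2,s3,s4} --y--> {s0,s1,s2,s3,s4}  [seen]
Reachable DFA states: {s0}, {s0,s1,s2,s4}, {s0,s1,s2,s3,s4}.
Accepting DFA states (contain an NFA accepting state): {s0,s1,s2,s4}, {s0,s1,s2,s3,s4}.

2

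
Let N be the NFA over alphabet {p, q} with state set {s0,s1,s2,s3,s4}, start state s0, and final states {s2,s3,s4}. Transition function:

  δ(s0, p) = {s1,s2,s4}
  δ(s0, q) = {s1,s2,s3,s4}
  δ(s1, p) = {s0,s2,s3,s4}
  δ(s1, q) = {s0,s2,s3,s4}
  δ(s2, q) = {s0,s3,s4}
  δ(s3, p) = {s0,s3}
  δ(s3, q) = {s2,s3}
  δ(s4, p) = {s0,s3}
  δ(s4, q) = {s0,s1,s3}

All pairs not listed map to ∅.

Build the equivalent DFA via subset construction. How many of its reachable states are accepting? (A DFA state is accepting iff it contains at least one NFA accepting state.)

Start state of the DFA: {s0}.
{s0} --p--> {s1,s2,s4}  [new]
{s0} --q--> {s1,s2,s3,s4}  [new]
{s1,s2,s4} --p--> {s0,s2,s3,s4}  [new]
{s1,s2,s4} --q--> {s0,s1,s2,s3,s4}  [new]
{s1,s2,s3,s4} --p--> {s0,s2,s3,s4}  [seen]
{s1,s2,s3,s4} --q--> {s0,s1,s2,s3,s4}  [seen]
{s0,s2,s3,s4} --p--> {s0,s1,s2,s3,s4}  [seen]
{s0,s2,s3,s4} --q--> {s0,s1,s2,s3,s4}  [seen]
{s0,s1,s2,s3,s4} --p--> {s0,s1,s2,s3,s4}  [seen]
{s0,s1,s2,s3,s4} --q--> {s0,s1,s2,s3,s4}  [seen]
Reachable DFA states: {s0}, {s1,s2,s4}, {s1,s2,s3,s4}, {s0,s2,s3,s4}, {s0,s1,s2,s3,s4}.
Accepting DFA states (contain an NFA accepting state): {s1,s2,s4}, {s1,s2,s3,s4}, {s0,s2,s3,s4}, {s0,s1,s2,s3,s4}.

4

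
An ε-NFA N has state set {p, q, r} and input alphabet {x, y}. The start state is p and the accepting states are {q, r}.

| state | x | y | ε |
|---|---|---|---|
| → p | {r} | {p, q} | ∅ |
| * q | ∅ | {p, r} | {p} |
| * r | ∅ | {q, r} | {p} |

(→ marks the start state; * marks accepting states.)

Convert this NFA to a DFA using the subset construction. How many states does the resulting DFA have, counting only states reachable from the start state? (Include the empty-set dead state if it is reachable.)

4

Start state of the DFA: {p} (ε-closure of the NFA start).
{p} --x--> {p, r}  [new]
{p} --y--> {p, q}  [new]
{p, r} --x--> {p, r}  [seen]
{p, r} --y--> {p, q, r}  [new]
{p, q} --x--> {p, r}  [seen]
{p, q} --y--> {p, q, r}  [seen]
{p, q, r} --x--> {p, r}  [seen]
{p, q, r} --y--> {p, q, r}  [seen]
Reachable DFA states: {p}, {p, r}, {p, q}, {p, q, r}.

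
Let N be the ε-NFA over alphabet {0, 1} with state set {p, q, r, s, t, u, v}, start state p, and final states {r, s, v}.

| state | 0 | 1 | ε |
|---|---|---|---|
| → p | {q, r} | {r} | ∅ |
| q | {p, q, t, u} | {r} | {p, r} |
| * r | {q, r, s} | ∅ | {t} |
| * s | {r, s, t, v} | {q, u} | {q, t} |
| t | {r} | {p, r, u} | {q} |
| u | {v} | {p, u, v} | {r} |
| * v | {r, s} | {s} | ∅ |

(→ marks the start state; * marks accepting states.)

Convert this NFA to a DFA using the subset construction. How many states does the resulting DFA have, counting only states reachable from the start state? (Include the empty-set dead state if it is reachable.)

6

Start state of the DFA: {p} (ε-closure of the NFA start).
{p} --0--> {p, q, r, t}  [new]
{p} --1--> {p, q, r, t}  [seen]
{p, q, r, t} --0--> {p, q, r, s, t, u}  [new]
{p, q, r, t} --1--> {p, q, r, t, u}  [new]
{p, q, r, s, t, u} --0--> {p, q, r, s, t, u, v}  [new]
{p, q, r, s, t, u} --1--> {p, q, r, t, u, v}  [new]
{p, q, r, t, u} --0--> {p, q, r, s, t, u, v}  [seen]
{p, q, r, t, u} --1--> {p, q, r, t, u, v}  [seen]
{p, q, r, s, t, u, v} --0--> {p, q, r, s, t, u, v}  [seen]
{p, q, r, s, t, u, v} --1--> {p, q, r, s, t, u, v}  [seen]
{p, q, r, t, u, v} --0--> {p, q, r, s, t, u, v}  [seen]
{p, q, r, t, u, v} --1--> {p, q, r, s, t, u, v}  [seen]
Reachable DFA states: {p}, {p, q, r, t}, {p, q, r, s, t, u}, {p, q, r, t, u}, {p, q, r, s, t, u, v}, {p, q, r, t, u, v}.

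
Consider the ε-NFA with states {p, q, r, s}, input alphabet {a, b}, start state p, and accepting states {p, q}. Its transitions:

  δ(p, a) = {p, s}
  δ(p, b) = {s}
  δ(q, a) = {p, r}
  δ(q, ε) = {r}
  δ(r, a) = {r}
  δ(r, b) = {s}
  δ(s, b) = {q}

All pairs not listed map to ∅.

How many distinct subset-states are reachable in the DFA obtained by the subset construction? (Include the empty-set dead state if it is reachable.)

Start state of the DFA: {p} (ε-closure of the NFA start).
{p} --a--> {p, s}  [new]
{p} --b--> {s}  [new]
{p, s} --a--> {p, s}  [seen]
{p, s} --b--> {q, r, s}  [new]
{s} --a--> ∅  [new]
{s} --b--> {q, r}  [new]
{q, r, s} --a--> {p, r}  [new]
{q, r, s} --b--> {q, r, s}  [seen]
∅ --a--> ∅  [seen]
∅ --b--> ∅  [seen]
{q, r} --a--> {p, r}  [seen]
{q, r} --b--> {s}  [seen]
{p, r} --a--> {p, r, s}  [new]
{p, r} --b--> {s}  [seen]
{p, r, s} --a--> {p, r, s}  [seen]
{p, r, s} --b--> {q, r, s}  [seen]
Reachable DFA states: {p}, {p, s}, {s}, {q, r, s}, ∅, {q, r}, {p, r}, {p, r, s}.

8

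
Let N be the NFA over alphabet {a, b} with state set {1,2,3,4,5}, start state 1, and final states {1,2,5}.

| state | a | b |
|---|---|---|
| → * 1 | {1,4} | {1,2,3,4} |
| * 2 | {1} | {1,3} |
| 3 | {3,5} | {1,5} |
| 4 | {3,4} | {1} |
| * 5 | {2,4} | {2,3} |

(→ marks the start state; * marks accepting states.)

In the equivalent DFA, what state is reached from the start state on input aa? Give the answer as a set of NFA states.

{1,3,4}

Start: {1}.
δ(1,a) = {1,4}.
Union: {1,4}.
After a: {1,4}.
δ(1,a) = {1,4}; δ(4,a) = {3,4}.
Union: {1,3,4}.
After a: {1,3,4}.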